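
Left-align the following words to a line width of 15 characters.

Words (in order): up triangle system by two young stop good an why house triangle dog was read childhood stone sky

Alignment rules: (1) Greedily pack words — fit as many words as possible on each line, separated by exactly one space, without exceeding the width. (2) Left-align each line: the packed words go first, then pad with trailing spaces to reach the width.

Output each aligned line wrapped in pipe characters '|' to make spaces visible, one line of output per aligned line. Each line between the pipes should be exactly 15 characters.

Line 1: ['up', 'triangle'] (min_width=11, slack=4)
Line 2: ['system', 'by', 'two'] (min_width=13, slack=2)
Line 3: ['young', 'stop', 'good'] (min_width=15, slack=0)
Line 4: ['an', 'why', 'house'] (min_width=12, slack=3)
Line 5: ['triangle', 'dog'] (min_width=12, slack=3)
Line 6: ['was', 'read'] (min_width=8, slack=7)
Line 7: ['childhood', 'stone'] (min_width=15, slack=0)
Line 8: ['sky'] (min_width=3, slack=12)

Answer: |up triangle    |
|system by two  |
|young stop good|
|an why house   |
|triangle dog   |
|was read       |
|childhood stone|
|sky            |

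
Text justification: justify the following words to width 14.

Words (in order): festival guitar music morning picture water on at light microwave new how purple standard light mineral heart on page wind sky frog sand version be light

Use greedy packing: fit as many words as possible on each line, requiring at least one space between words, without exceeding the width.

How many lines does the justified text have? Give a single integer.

Answer: 13

Derivation:
Line 1: ['festival'] (min_width=8, slack=6)
Line 2: ['guitar', 'music'] (min_width=12, slack=2)
Line 3: ['morning'] (min_width=7, slack=7)
Line 4: ['picture', 'water'] (min_width=13, slack=1)
Line 5: ['on', 'at', 'light'] (min_width=11, slack=3)
Line 6: ['microwave', 'new'] (min_width=13, slack=1)
Line 7: ['how', 'purple'] (min_width=10, slack=4)
Line 8: ['standard', 'light'] (min_width=14, slack=0)
Line 9: ['mineral', 'heart'] (min_width=13, slack=1)
Line 10: ['on', 'page', 'wind'] (min_width=12, slack=2)
Line 11: ['sky', 'frog', 'sand'] (min_width=13, slack=1)
Line 12: ['version', 'be'] (min_width=10, slack=4)
Line 13: ['light'] (min_width=5, slack=9)
Total lines: 13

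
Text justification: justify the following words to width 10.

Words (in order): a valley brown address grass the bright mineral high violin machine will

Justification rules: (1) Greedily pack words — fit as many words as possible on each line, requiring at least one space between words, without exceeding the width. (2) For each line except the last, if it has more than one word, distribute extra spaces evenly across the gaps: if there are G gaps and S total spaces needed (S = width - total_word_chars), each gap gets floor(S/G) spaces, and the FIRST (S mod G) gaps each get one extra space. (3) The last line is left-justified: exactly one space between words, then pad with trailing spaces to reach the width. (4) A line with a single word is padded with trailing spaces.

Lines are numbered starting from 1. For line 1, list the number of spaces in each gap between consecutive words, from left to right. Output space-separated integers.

Answer: 3

Derivation:
Line 1: ['a', 'valley'] (min_width=8, slack=2)
Line 2: ['brown'] (min_width=5, slack=5)
Line 3: ['address'] (min_width=7, slack=3)
Line 4: ['grass', 'the'] (min_width=9, slack=1)
Line 5: ['bright'] (min_width=6, slack=4)
Line 6: ['mineral'] (min_width=7, slack=3)
Line 7: ['high'] (min_width=4, slack=6)
Line 8: ['violin'] (min_width=6, slack=4)
Line 9: ['machine'] (min_width=7, slack=3)
Line 10: ['will'] (min_width=4, slack=6)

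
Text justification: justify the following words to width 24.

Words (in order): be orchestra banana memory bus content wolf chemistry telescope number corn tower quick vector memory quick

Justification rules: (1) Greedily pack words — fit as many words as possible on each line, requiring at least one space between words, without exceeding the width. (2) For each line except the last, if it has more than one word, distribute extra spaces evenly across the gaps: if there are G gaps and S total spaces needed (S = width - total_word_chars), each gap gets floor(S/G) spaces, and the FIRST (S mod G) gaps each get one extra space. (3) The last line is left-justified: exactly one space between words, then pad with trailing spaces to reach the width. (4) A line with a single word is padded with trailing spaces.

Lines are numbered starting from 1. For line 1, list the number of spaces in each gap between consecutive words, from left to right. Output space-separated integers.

Line 1: ['be', 'orchestra', 'banana'] (min_width=19, slack=5)
Line 2: ['memory', 'bus', 'content', 'wolf'] (min_width=23, slack=1)
Line 3: ['chemistry', 'telescope'] (min_width=19, slack=5)
Line 4: ['number', 'corn', 'tower', 'quick'] (min_width=23, slack=1)
Line 5: ['vector', 'memory', 'quick'] (min_width=19, slack=5)

Answer: 4 3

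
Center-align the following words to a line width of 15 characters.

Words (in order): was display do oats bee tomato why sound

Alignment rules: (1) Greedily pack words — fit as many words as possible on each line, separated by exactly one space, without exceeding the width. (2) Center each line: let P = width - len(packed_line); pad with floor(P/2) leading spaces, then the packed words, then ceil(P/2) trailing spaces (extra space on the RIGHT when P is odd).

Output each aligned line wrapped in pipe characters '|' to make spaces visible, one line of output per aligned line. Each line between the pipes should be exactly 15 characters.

Answer: |was display do |
|oats bee tomato|
|   why sound   |

Derivation:
Line 1: ['was', 'display', 'do'] (min_width=14, slack=1)
Line 2: ['oats', 'bee', 'tomato'] (min_width=15, slack=0)
Line 3: ['why', 'sound'] (min_width=9, slack=6)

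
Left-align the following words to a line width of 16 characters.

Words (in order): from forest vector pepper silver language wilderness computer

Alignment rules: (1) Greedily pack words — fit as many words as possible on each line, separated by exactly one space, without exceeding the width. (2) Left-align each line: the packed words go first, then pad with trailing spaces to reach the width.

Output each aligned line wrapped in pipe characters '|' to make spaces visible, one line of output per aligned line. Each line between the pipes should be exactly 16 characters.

Line 1: ['from', 'forest'] (min_width=11, slack=5)
Line 2: ['vector', 'pepper'] (min_width=13, slack=3)
Line 3: ['silver', 'language'] (min_width=15, slack=1)
Line 4: ['wilderness'] (min_width=10, slack=6)
Line 5: ['computer'] (min_width=8, slack=8)

Answer: |from forest     |
|vector pepper   |
|silver language |
|wilderness      |
|computer        |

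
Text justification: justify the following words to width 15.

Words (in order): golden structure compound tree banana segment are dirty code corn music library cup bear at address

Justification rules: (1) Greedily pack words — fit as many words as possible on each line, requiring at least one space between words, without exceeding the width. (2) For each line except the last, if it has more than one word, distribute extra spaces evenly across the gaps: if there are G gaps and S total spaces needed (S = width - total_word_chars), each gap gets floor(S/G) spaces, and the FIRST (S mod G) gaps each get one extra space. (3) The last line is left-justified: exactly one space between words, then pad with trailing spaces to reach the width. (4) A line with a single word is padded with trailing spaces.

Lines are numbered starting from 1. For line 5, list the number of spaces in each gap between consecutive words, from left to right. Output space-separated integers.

Answer: 2 1

Derivation:
Line 1: ['golden'] (min_width=6, slack=9)
Line 2: ['structure'] (min_width=9, slack=6)
Line 3: ['compound', 'tree'] (min_width=13, slack=2)
Line 4: ['banana', 'segment'] (min_width=14, slack=1)
Line 5: ['are', 'dirty', 'code'] (min_width=14, slack=1)
Line 6: ['corn', 'music'] (min_width=10, slack=5)
Line 7: ['library', 'cup'] (min_width=11, slack=4)
Line 8: ['bear', 'at', 'address'] (min_width=15, slack=0)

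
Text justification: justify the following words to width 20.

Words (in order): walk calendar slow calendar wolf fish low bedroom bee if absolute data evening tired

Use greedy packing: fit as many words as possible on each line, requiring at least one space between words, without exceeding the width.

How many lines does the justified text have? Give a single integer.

Line 1: ['walk', 'calendar', 'slow'] (min_width=18, slack=2)
Line 2: ['calendar', 'wolf', 'fish'] (min_width=18, slack=2)
Line 3: ['low', 'bedroom', 'bee', 'if'] (min_width=18, slack=2)
Line 4: ['absolute', 'data'] (min_width=13, slack=7)
Line 5: ['evening', 'tired'] (min_width=13, slack=7)
Total lines: 5

Answer: 5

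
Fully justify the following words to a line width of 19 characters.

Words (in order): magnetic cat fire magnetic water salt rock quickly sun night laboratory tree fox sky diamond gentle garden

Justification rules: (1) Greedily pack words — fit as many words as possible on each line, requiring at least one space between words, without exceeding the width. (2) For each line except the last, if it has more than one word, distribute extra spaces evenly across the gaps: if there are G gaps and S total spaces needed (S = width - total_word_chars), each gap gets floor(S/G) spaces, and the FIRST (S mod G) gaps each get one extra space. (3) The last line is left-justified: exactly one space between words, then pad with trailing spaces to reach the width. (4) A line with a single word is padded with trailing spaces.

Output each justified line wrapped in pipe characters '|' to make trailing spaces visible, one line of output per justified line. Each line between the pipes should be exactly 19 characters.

Answer: |magnetic  cat  fire|
|magnetic water salt|
|rock   quickly  sun|
|night    laboratory|
|tree     fox    sky|
|diamond      gentle|
|garden             |

Derivation:
Line 1: ['magnetic', 'cat', 'fire'] (min_width=17, slack=2)
Line 2: ['magnetic', 'water', 'salt'] (min_width=19, slack=0)
Line 3: ['rock', 'quickly', 'sun'] (min_width=16, slack=3)
Line 4: ['night', 'laboratory'] (min_width=16, slack=3)
Line 5: ['tree', 'fox', 'sky'] (min_width=12, slack=7)
Line 6: ['diamond', 'gentle'] (min_width=14, slack=5)
Line 7: ['garden'] (min_width=6, slack=13)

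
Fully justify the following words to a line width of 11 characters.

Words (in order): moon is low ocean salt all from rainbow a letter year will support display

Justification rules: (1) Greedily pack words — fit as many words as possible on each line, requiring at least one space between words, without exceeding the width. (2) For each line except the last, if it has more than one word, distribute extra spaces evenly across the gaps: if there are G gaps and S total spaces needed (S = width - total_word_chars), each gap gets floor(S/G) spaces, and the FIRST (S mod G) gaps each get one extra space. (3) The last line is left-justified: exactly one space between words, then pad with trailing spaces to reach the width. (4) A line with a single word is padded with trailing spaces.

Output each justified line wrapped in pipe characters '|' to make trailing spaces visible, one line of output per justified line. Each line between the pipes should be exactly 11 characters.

Line 1: ['moon', 'is', 'low'] (min_width=11, slack=0)
Line 2: ['ocean', 'salt'] (min_width=10, slack=1)
Line 3: ['all', 'from'] (min_width=8, slack=3)
Line 4: ['rainbow', 'a'] (min_width=9, slack=2)
Line 5: ['letter', 'year'] (min_width=11, slack=0)
Line 6: ['will'] (min_width=4, slack=7)
Line 7: ['support'] (min_width=7, slack=4)
Line 8: ['display'] (min_width=7, slack=4)

Answer: |moon is low|
|ocean  salt|
|all    from|
|rainbow   a|
|letter year|
|will       |
|support    |
|display    |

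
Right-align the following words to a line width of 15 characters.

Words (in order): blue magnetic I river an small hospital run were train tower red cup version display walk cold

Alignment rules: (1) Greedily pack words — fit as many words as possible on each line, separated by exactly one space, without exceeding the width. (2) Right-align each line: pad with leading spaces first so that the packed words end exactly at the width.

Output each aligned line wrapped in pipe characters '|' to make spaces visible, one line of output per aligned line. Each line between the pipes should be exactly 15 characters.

Answer: |blue magnetic I|
| river an small|
|   hospital run|
|     were train|
|  tower red cup|
|version display|
|      walk cold|

Derivation:
Line 1: ['blue', 'magnetic', 'I'] (min_width=15, slack=0)
Line 2: ['river', 'an', 'small'] (min_width=14, slack=1)
Line 3: ['hospital', 'run'] (min_width=12, slack=3)
Line 4: ['were', 'train'] (min_width=10, slack=5)
Line 5: ['tower', 'red', 'cup'] (min_width=13, slack=2)
Line 6: ['version', 'display'] (min_width=15, slack=0)
Line 7: ['walk', 'cold'] (min_width=9, slack=6)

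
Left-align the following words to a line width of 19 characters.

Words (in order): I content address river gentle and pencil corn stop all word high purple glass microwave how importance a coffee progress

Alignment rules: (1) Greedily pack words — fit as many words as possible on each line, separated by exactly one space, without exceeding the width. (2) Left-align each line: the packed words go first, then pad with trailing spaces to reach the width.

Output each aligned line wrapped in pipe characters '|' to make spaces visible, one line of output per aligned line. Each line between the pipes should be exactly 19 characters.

Answer: |I content address  |
|river gentle and   |
|pencil corn stop   |
|all word high      |
|purple glass       |
|microwave how      |
|importance a coffee|
|progress           |

Derivation:
Line 1: ['I', 'content', 'address'] (min_width=17, slack=2)
Line 2: ['river', 'gentle', 'and'] (min_width=16, slack=3)
Line 3: ['pencil', 'corn', 'stop'] (min_width=16, slack=3)
Line 4: ['all', 'word', 'high'] (min_width=13, slack=6)
Line 5: ['purple', 'glass'] (min_width=12, slack=7)
Line 6: ['microwave', 'how'] (min_width=13, slack=6)
Line 7: ['importance', 'a', 'coffee'] (min_width=19, slack=0)
Line 8: ['progress'] (min_width=8, slack=11)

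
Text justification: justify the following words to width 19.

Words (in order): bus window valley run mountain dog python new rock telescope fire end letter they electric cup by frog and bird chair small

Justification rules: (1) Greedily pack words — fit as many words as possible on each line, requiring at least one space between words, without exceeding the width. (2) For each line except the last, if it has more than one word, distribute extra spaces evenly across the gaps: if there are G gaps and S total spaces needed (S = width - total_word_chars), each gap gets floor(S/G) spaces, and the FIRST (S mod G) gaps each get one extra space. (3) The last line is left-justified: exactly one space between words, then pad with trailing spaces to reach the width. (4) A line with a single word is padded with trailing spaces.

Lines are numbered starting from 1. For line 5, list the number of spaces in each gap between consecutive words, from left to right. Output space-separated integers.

Answer: 9

Derivation:
Line 1: ['bus', 'window', 'valley'] (min_width=17, slack=2)
Line 2: ['run', 'mountain', 'dog'] (min_width=16, slack=3)
Line 3: ['python', 'new', 'rock'] (min_width=15, slack=4)
Line 4: ['telescope', 'fire', 'end'] (min_width=18, slack=1)
Line 5: ['letter', 'they'] (min_width=11, slack=8)
Line 6: ['electric', 'cup', 'by'] (min_width=15, slack=4)
Line 7: ['frog', 'and', 'bird', 'chair'] (min_width=19, slack=0)
Line 8: ['small'] (min_width=5, slack=14)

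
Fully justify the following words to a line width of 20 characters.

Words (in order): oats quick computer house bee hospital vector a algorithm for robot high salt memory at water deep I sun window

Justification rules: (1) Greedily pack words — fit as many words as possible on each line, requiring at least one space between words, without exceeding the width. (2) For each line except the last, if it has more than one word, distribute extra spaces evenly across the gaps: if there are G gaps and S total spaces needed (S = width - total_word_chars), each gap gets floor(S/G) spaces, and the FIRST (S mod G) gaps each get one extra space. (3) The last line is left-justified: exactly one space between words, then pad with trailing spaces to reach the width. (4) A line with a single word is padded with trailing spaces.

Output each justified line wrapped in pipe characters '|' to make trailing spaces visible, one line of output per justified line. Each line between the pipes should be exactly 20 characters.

Answer: |oats  quick computer|
|house  bee  hospital|
|vector  a  algorithm|
|for  robot high salt|
|memory at water deep|
|I sun window        |

Derivation:
Line 1: ['oats', 'quick', 'computer'] (min_width=19, slack=1)
Line 2: ['house', 'bee', 'hospital'] (min_width=18, slack=2)
Line 3: ['vector', 'a', 'algorithm'] (min_width=18, slack=2)
Line 4: ['for', 'robot', 'high', 'salt'] (min_width=19, slack=1)
Line 5: ['memory', 'at', 'water', 'deep'] (min_width=20, slack=0)
Line 6: ['I', 'sun', 'window'] (min_width=12, slack=8)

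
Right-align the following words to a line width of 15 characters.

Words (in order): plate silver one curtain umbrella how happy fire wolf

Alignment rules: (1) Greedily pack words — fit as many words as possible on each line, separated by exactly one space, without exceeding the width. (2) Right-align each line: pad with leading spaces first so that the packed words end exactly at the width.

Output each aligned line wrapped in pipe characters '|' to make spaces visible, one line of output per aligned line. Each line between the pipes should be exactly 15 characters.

Line 1: ['plate', 'silver'] (min_width=12, slack=3)
Line 2: ['one', 'curtain'] (min_width=11, slack=4)
Line 3: ['umbrella', 'how'] (min_width=12, slack=3)
Line 4: ['happy', 'fire', 'wolf'] (min_width=15, slack=0)

Answer: |   plate silver|
|    one curtain|
|   umbrella how|
|happy fire wolf|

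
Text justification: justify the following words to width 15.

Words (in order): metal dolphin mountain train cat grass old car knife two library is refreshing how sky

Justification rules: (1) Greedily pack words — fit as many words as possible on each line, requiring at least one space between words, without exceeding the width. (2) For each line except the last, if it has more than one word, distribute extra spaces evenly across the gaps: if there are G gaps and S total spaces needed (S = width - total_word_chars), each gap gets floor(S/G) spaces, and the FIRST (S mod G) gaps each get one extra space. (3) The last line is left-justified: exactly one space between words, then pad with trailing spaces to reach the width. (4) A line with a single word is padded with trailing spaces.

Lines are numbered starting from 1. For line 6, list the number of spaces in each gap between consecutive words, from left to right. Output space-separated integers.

Line 1: ['metal', 'dolphin'] (min_width=13, slack=2)
Line 2: ['mountain', 'train'] (min_width=14, slack=1)
Line 3: ['cat', 'grass', 'old'] (min_width=13, slack=2)
Line 4: ['car', 'knife', 'two'] (min_width=13, slack=2)
Line 5: ['library', 'is'] (min_width=10, slack=5)
Line 6: ['refreshing', 'how'] (min_width=14, slack=1)
Line 7: ['sky'] (min_width=3, slack=12)

Answer: 2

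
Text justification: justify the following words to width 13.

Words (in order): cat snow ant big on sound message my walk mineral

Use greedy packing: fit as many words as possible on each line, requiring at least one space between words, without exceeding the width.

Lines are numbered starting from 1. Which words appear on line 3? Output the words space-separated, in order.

Line 1: ['cat', 'snow', 'ant'] (min_width=12, slack=1)
Line 2: ['big', 'on', 'sound'] (min_width=12, slack=1)
Line 3: ['message', 'my'] (min_width=10, slack=3)
Line 4: ['walk', 'mineral'] (min_width=12, slack=1)

Answer: message my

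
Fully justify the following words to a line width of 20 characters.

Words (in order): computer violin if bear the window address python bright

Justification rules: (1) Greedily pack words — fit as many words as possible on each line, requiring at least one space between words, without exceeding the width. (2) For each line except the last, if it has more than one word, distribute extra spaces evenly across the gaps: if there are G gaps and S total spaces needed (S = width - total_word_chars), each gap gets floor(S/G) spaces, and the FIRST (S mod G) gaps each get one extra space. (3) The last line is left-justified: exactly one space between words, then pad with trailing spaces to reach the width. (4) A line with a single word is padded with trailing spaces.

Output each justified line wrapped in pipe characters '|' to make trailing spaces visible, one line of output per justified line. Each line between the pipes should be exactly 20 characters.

Answer: |computer  violin  if|
|bear    the   window|
|address       python|
|bright              |

Derivation:
Line 1: ['computer', 'violin', 'if'] (min_width=18, slack=2)
Line 2: ['bear', 'the', 'window'] (min_width=15, slack=5)
Line 3: ['address', 'python'] (min_width=14, slack=6)
Line 4: ['bright'] (min_width=6, slack=14)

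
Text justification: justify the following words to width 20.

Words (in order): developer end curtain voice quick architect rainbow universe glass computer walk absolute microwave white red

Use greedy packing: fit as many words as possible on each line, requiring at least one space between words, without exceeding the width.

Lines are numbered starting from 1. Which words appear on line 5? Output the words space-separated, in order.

Line 1: ['developer', 'end'] (min_width=13, slack=7)
Line 2: ['curtain', 'voice', 'quick'] (min_width=19, slack=1)
Line 3: ['architect', 'rainbow'] (min_width=17, slack=3)
Line 4: ['universe', 'glass'] (min_width=14, slack=6)
Line 5: ['computer', 'walk'] (min_width=13, slack=7)
Line 6: ['absolute', 'microwave'] (min_width=18, slack=2)
Line 7: ['white', 'red'] (min_width=9, slack=11)

Answer: computer walk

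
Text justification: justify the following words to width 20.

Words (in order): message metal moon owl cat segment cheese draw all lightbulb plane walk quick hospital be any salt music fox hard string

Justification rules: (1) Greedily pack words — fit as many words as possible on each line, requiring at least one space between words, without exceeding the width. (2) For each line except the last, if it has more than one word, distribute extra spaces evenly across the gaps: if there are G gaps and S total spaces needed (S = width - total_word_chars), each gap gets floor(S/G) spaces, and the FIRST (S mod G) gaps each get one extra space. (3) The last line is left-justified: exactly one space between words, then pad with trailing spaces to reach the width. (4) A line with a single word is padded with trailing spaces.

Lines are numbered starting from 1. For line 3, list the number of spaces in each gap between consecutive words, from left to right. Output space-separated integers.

Line 1: ['message', 'metal', 'moon'] (min_width=18, slack=2)
Line 2: ['owl', 'cat', 'segment'] (min_width=15, slack=5)
Line 3: ['cheese', 'draw', 'all'] (min_width=15, slack=5)
Line 4: ['lightbulb', 'plane', 'walk'] (min_width=20, slack=0)
Line 5: ['quick', 'hospital', 'be'] (min_width=17, slack=3)
Line 6: ['any', 'salt', 'music', 'fox'] (min_width=18, slack=2)
Line 7: ['hard', 'string'] (min_width=11, slack=9)

Answer: 4 3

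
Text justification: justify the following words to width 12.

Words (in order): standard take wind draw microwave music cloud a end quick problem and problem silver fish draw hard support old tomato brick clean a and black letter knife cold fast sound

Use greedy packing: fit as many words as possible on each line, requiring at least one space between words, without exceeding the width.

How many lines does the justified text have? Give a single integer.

Answer: 16

Derivation:
Line 1: ['standard'] (min_width=8, slack=4)
Line 2: ['take', 'wind'] (min_width=9, slack=3)
Line 3: ['draw'] (min_width=4, slack=8)
Line 4: ['microwave'] (min_width=9, slack=3)
Line 5: ['music', 'cloud'] (min_width=11, slack=1)
Line 6: ['a', 'end', 'quick'] (min_width=11, slack=1)
Line 7: ['problem', 'and'] (min_width=11, slack=1)
Line 8: ['problem'] (min_width=7, slack=5)
Line 9: ['silver', 'fish'] (min_width=11, slack=1)
Line 10: ['draw', 'hard'] (min_width=9, slack=3)
Line 11: ['support', 'old'] (min_width=11, slack=1)
Line 12: ['tomato', 'brick'] (min_width=12, slack=0)
Line 13: ['clean', 'a', 'and'] (min_width=11, slack=1)
Line 14: ['black', 'letter'] (min_width=12, slack=0)
Line 15: ['knife', 'cold'] (min_width=10, slack=2)
Line 16: ['fast', 'sound'] (min_width=10, slack=2)
Total lines: 16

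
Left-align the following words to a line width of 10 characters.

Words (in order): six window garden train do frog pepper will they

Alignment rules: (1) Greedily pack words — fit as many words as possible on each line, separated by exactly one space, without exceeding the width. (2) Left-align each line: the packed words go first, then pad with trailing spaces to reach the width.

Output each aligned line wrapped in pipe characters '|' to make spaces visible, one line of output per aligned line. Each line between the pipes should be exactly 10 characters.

Line 1: ['six', 'window'] (min_width=10, slack=0)
Line 2: ['garden'] (min_width=6, slack=4)
Line 3: ['train', 'do'] (min_width=8, slack=2)
Line 4: ['frog'] (min_width=4, slack=6)
Line 5: ['pepper'] (min_width=6, slack=4)
Line 6: ['will', 'they'] (min_width=9, slack=1)

Answer: |six window|
|garden    |
|train do  |
|frog      |
|pepper    |
|will they |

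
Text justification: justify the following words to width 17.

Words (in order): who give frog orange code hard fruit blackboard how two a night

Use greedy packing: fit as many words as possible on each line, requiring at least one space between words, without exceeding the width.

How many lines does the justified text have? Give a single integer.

Answer: 4

Derivation:
Line 1: ['who', 'give', 'frog'] (min_width=13, slack=4)
Line 2: ['orange', 'code', 'hard'] (min_width=16, slack=1)
Line 3: ['fruit', 'blackboard'] (min_width=16, slack=1)
Line 4: ['how', 'two', 'a', 'night'] (min_width=15, slack=2)
Total lines: 4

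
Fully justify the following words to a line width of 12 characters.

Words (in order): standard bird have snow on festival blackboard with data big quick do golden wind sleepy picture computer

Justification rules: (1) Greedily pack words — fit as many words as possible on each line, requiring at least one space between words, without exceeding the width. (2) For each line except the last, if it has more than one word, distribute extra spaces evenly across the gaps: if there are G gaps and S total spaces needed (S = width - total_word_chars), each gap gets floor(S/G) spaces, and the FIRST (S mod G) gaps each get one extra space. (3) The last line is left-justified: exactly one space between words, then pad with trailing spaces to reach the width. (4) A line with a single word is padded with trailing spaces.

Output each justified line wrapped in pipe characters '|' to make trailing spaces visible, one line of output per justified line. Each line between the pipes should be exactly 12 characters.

Line 1: ['standard'] (min_width=8, slack=4)
Line 2: ['bird', 'have'] (min_width=9, slack=3)
Line 3: ['snow', 'on'] (min_width=7, slack=5)
Line 4: ['festival'] (min_width=8, slack=4)
Line 5: ['blackboard'] (min_width=10, slack=2)
Line 6: ['with', 'data'] (min_width=9, slack=3)
Line 7: ['big', 'quick', 'do'] (min_width=12, slack=0)
Line 8: ['golden', 'wind'] (min_width=11, slack=1)
Line 9: ['sleepy'] (min_width=6, slack=6)
Line 10: ['picture'] (min_width=7, slack=5)
Line 11: ['computer'] (min_width=8, slack=4)

Answer: |standard    |
|bird    have|
|snow      on|
|festival    |
|blackboard  |
|with    data|
|big quick do|
|golden  wind|
|sleepy      |
|picture     |
|computer    |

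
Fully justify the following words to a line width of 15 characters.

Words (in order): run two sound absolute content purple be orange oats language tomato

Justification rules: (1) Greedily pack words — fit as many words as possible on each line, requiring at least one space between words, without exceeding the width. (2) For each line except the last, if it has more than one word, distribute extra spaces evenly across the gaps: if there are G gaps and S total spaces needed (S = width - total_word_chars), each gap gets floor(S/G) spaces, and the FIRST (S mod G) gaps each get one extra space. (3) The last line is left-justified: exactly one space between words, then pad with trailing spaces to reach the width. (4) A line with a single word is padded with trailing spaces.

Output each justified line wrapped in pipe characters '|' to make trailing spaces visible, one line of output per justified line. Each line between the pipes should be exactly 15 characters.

Answer: |run  two  sound|
|absolute       |
|content  purple|
|be  orange oats|
|language tomato|

Derivation:
Line 1: ['run', 'two', 'sound'] (min_width=13, slack=2)
Line 2: ['absolute'] (min_width=8, slack=7)
Line 3: ['content', 'purple'] (min_width=14, slack=1)
Line 4: ['be', 'orange', 'oats'] (min_width=14, slack=1)
Line 5: ['language', 'tomato'] (min_width=15, slack=0)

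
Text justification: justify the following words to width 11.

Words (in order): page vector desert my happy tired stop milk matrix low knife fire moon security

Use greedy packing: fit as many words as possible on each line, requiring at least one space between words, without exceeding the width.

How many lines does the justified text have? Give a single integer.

Line 1: ['page', 'vector'] (min_width=11, slack=0)
Line 2: ['desert', 'my'] (min_width=9, slack=2)
Line 3: ['happy', 'tired'] (min_width=11, slack=0)
Line 4: ['stop', 'milk'] (min_width=9, slack=2)
Line 5: ['matrix', 'low'] (min_width=10, slack=1)
Line 6: ['knife', 'fire'] (min_width=10, slack=1)
Line 7: ['moon'] (min_width=4, slack=7)
Line 8: ['security'] (min_width=8, slack=3)
Total lines: 8

Answer: 8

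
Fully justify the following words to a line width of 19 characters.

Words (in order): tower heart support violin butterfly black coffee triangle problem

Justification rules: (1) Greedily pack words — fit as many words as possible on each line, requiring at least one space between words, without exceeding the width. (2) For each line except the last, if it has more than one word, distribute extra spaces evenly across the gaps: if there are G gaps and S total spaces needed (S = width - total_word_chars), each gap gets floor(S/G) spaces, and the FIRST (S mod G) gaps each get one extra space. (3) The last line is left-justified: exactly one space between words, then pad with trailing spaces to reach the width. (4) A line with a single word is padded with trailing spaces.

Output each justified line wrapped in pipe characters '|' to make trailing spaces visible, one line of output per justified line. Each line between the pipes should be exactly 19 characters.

Line 1: ['tower', 'heart', 'support'] (min_width=19, slack=0)
Line 2: ['violin', 'butterfly'] (min_width=16, slack=3)
Line 3: ['black', 'coffee'] (min_width=12, slack=7)
Line 4: ['triangle', 'problem'] (min_width=16, slack=3)

Answer: |tower heart support|
|violin    butterfly|
|black        coffee|
|triangle problem   |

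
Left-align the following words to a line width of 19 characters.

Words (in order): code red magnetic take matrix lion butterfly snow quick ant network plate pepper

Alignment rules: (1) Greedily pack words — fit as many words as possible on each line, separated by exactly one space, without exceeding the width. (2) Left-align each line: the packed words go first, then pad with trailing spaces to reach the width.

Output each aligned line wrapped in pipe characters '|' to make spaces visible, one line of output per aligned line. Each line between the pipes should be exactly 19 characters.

Answer: |code red magnetic  |
|take matrix lion   |
|butterfly snow     |
|quick ant network  |
|plate pepper       |

Derivation:
Line 1: ['code', 'red', 'magnetic'] (min_width=17, slack=2)
Line 2: ['take', 'matrix', 'lion'] (min_width=16, slack=3)
Line 3: ['butterfly', 'snow'] (min_width=14, slack=5)
Line 4: ['quick', 'ant', 'network'] (min_width=17, slack=2)
Line 5: ['plate', 'pepper'] (min_width=12, slack=7)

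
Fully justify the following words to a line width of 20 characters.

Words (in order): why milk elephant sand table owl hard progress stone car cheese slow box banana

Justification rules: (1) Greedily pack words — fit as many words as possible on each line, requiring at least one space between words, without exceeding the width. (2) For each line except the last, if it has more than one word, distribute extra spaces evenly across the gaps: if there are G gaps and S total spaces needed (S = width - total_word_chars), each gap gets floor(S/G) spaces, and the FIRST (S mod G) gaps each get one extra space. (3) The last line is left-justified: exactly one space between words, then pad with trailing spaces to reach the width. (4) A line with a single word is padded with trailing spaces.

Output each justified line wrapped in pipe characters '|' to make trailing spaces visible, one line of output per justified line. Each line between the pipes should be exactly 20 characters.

Line 1: ['why', 'milk', 'elephant'] (min_width=17, slack=3)
Line 2: ['sand', 'table', 'owl', 'hard'] (min_width=19, slack=1)
Line 3: ['progress', 'stone', 'car'] (min_width=18, slack=2)
Line 4: ['cheese', 'slow', 'box'] (min_width=15, slack=5)
Line 5: ['banana'] (min_width=6, slack=14)

Answer: |why   milk  elephant|
|sand  table owl hard|
|progress  stone  car|
|cheese    slow   box|
|banana              |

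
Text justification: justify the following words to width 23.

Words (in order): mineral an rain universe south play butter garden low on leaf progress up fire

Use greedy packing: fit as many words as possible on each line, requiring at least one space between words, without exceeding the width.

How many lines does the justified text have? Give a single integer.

Answer: 4

Derivation:
Line 1: ['mineral', 'an', 'rain'] (min_width=15, slack=8)
Line 2: ['universe', 'south', 'play'] (min_width=19, slack=4)
Line 3: ['butter', 'garden', 'low', 'on'] (min_width=20, slack=3)
Line 4: ['leaf', 'progress', 'up', 'fire'] (min_width=21, slack=2)
Total lines: 4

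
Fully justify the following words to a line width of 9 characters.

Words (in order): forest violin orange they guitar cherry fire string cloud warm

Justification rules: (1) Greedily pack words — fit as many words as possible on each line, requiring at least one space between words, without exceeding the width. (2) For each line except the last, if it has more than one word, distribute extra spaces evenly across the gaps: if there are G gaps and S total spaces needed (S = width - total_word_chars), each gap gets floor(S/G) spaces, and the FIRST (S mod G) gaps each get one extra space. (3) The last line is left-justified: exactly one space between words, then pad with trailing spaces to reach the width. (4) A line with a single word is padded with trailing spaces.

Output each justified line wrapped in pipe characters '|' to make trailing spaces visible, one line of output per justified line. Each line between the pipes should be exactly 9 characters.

Line 1: ['forest'] (min_width=6, slack=3)
Line 2: ['violin'] (min_width=6, slack=3)
Line 3: ['orange'] (min_width=6, slack=3)
Line 4: ['they'] (min_width=4, slack=5)
Line 5: ['guitar'] (min_width=6, slack=3)
Line 6: ['cherry'] (min_width=6, slack=3)
Line 7: ['fire'] (min_width=4, slack=5)
Line 8: ['string'] (min_width=6, slack=3)
Line 9: ['cloud'] (min_width=5, slack=4)
Line 10: ['warm'] (min_width=4, slack=5)

Answer: |forest   |
|violin   |
|orange   |
|they     |
|guitar   |
|cherry   |
|fire     |
|string   |
|cloud    |
|warm     |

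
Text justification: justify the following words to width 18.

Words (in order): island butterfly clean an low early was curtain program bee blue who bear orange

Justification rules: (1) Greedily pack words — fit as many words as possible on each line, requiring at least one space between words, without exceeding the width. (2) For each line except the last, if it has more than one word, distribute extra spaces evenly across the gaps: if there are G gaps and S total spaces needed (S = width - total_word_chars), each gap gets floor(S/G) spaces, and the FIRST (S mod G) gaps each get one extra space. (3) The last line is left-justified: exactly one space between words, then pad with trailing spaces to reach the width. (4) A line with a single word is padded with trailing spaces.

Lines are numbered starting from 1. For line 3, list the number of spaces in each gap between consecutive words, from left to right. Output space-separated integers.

Line 1: ['island', 'butterfly'] (min_width=16, slack=2)
Line 2: ['clean', 'an', 'low', 'early'] (min_width=18, slack=0)
Line 3: ['was', 'curtain'] (min_width=11, slack=7)
Line 4: ['program', 'bee', 'blue'] (min_width=16, slack=2)
Line 5: ['who', 'bear', 'orange'] (min_width=15, slack=3)

Answer: 8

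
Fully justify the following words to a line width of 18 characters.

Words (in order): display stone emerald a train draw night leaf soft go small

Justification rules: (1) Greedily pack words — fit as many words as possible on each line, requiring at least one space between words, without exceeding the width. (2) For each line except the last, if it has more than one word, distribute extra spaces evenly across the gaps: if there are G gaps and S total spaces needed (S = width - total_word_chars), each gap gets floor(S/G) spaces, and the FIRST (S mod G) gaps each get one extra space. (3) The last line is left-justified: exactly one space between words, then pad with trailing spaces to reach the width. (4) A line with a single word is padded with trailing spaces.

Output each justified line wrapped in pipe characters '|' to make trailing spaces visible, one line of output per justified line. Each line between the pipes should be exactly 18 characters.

Line 1: ['display', 'stone'] (min_width=13, slack=5)
Line 2: ['emerald', 'a', 'train'] (min_width=15, slack=3)
Line 3: ['draw', 'night', 'leaf'] (min_width=15, slack=3)
Line 4: ['soft', 'go', 'small'] (min_width=13, slack=5)

Answer: |display      stone|
|emerald   a  train|
|draw   night  leaf|
|soft go small     |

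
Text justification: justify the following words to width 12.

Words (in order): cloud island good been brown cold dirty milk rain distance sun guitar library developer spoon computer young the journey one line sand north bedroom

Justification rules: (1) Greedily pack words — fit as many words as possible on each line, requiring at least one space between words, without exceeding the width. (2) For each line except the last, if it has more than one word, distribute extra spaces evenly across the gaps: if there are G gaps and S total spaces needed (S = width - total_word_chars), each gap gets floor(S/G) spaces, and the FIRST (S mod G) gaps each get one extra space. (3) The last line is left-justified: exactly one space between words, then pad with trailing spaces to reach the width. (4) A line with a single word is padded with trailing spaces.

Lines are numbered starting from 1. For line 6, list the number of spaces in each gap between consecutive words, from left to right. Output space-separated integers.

Answer: 1

Derivation:
Line 1: ['cloud', 'island'] (min_width=12, slack=0)
Line 2: ['good', 'been'] (min_width=9, slack=3)
Line 3: ['brown', 'cold'] (min_width=10, slack=2)
Line 4: ['dirty', 'milk'] (min_width=10, slack=2)
Line 5: ['rain'] (min_width=4, slack=8)
Line 6: ['distance', 'sun'] (min_width=12, slack=0)
Line 7: ['guitar'] (min_width=6, slack=6)
Line 8: ['library'] (min_width=7, slack=5)
Line 9: ['developer'] (min_width=9, slack=3)
Line 10: ['spoon'] (min_width=5, slack=7)
Line 11: ['computer'] (min_width=8, slack=4)
Line 12: ['young', 'the'] (min_width=9, slack=3)
Line 13: ['journey', 'one'] (min_width=11, slack=1)
Line 14: ['line', 'sand'] (min_width=9, slack=3)
Line 15: ['north'] (min_width=5, slack=7)
Line 16: ['bedroom'] (min_width=7, slack=5)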